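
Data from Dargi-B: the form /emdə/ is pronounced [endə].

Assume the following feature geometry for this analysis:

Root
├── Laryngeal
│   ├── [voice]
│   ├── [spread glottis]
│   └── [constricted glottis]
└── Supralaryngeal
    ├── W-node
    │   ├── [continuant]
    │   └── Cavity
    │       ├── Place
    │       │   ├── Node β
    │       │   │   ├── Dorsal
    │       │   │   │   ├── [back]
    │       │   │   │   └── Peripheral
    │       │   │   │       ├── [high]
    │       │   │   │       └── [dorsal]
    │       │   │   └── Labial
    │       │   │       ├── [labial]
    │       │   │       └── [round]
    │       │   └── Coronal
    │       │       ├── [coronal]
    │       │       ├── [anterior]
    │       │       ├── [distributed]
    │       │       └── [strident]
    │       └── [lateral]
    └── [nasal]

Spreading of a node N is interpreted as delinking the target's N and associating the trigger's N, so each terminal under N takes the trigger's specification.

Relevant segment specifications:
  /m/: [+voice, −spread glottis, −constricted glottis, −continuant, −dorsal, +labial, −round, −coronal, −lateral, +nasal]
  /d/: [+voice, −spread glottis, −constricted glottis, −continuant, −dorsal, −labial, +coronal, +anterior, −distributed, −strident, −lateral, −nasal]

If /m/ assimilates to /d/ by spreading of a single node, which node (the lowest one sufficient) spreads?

Place

Comparing /m/ with its surface form [n], the features that change are [labial], [round], [coronal], [anterior], [distributed], [strident].
The smallest constituent containing every changed terminal is Place — each of its daughters lacks at least one of the affected features.
Delinking /m/'s Place and associating /d/'s Place gives precisely the feature bundle of [n].
[nasal], a feature on which the two segments disagree outside Place, is unchanged — nothing dominating it spread, and Place is the minimal sufficient constituent.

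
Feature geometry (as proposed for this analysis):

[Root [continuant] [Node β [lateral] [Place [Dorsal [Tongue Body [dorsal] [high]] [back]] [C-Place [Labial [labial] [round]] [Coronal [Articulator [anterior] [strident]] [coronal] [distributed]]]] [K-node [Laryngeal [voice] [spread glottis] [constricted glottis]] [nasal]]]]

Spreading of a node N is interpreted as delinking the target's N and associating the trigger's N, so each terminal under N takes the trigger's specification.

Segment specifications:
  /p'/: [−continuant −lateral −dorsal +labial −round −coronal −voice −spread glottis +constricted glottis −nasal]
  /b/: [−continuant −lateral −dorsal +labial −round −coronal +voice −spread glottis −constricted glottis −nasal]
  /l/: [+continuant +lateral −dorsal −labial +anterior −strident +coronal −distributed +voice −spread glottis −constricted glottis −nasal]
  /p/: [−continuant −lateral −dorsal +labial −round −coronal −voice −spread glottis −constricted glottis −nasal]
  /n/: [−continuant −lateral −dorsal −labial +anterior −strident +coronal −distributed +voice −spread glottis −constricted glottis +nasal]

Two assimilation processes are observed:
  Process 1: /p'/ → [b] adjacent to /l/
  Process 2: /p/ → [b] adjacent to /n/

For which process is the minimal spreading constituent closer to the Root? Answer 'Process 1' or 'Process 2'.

Process 1

Process 1: the features that change are [voice], [constricted glottis]; the minimal node is Laryngeal (depth 3).
In Process 2, [voice] changes, so the minimal spreading node is [voice] at depth 4.
Depth 3 < depth 4; Process 1 involves the structurally higher constituent Laryngeal.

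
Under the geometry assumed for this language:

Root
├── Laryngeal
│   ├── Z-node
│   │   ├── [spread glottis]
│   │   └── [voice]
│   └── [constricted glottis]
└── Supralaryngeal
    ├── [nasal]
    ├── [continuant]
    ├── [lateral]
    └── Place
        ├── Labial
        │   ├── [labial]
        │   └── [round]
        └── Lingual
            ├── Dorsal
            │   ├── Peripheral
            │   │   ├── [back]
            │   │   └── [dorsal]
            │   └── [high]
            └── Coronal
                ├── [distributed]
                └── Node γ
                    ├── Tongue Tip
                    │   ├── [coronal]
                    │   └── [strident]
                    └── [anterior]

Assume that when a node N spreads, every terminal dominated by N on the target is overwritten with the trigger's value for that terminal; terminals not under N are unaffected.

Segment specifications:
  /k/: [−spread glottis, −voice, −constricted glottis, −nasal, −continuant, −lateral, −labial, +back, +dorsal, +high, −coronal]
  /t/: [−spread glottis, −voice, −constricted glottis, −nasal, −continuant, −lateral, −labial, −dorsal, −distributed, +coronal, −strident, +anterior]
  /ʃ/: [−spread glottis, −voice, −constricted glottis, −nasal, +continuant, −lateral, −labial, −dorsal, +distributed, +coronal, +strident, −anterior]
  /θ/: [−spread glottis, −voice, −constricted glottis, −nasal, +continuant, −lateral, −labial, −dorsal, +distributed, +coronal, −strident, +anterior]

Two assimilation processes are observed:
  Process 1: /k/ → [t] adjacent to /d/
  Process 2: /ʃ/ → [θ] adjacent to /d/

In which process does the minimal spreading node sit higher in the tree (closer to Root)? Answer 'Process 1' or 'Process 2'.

Process 1

Process 1: the features that change are [coronal], [anterior], [distributed], [strident], [dorsal], [high], [back]; the minimal node is Lingual (depth 3).
Process 2: the features that change are [anterior], [strident]; the minimal node is Node γ (depth 5).
Depth 3 < depth 5; Process 1 involves the structurally higher constituent Lingual.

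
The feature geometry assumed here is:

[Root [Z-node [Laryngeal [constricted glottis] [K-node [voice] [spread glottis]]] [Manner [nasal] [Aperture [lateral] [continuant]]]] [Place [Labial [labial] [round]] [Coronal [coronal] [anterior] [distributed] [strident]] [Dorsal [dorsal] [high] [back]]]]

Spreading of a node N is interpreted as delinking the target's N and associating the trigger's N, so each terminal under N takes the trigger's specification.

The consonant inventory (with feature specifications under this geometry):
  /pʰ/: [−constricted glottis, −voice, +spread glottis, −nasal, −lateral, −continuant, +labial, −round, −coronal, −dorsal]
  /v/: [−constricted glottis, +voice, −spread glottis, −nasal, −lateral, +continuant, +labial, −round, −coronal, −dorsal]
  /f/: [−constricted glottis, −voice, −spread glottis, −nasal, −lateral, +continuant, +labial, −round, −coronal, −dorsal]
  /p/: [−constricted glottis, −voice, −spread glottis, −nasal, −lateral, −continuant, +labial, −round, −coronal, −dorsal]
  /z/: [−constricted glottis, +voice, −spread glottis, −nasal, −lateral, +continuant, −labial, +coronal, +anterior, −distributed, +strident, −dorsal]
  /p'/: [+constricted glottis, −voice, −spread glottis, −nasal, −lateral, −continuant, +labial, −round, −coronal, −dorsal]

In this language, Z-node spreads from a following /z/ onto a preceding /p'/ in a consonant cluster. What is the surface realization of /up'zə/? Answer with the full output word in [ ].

The Z-node node dominates the terminals [constricted glottis], [voice], [spread glottis], [nasal], [lateral], [continuant].
Spreading Z-node from /z/ onto /p'/ replaces those values with /z/'s: [−constricted glottis], [+voice], [−spread glottis], [−nasal], [−lateral], [+continuant]. Features outside Z-node ([labial], [round], [coronal], …) stay as in /p'/.
Among the inventory, only /v/ has exactly this specification, giving the surface form [uvzə].

[uvzə]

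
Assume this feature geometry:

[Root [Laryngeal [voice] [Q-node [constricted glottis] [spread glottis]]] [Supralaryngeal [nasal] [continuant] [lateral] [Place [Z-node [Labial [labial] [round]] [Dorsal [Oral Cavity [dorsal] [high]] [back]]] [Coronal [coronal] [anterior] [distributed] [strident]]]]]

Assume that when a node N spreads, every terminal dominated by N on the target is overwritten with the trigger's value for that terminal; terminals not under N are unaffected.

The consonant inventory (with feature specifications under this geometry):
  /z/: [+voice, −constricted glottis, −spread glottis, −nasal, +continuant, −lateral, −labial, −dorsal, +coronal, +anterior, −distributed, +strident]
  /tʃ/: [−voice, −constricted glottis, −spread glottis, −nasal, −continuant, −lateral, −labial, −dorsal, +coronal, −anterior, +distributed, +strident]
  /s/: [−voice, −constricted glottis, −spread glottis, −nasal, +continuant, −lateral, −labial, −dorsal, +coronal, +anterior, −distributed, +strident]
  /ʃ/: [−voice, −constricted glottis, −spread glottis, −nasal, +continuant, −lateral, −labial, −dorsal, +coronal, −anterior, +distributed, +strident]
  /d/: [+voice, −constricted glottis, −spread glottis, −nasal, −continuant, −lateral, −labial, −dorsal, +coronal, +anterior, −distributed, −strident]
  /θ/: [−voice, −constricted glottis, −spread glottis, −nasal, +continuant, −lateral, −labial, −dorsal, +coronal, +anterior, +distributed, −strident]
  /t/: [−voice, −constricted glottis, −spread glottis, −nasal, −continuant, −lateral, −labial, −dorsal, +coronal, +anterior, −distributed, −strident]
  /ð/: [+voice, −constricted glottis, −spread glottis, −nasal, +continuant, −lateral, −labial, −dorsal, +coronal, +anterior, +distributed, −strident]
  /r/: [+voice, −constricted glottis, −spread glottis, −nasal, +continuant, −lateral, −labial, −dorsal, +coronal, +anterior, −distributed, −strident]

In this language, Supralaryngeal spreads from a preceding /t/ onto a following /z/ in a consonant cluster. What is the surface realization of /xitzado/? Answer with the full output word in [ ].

[xitdado]

Terminals under Supralaryngeal in this geometry: [nasal], [continuant], [lateral], [labial], [round], [dorsal], [high], [back], [coronal], [anterior], [distributed], [strident].
After delinking /z/'s Supralaryngeal and linking /t/'s, the affected terminals become [−nasal], [−continuant], [−lateral], [−labial], [−dorsal], [+coronal], [+anterior], [−distributed], [−strident]; [voice], [constricted glottis], [spread glottis] (outside Supralaryngeal) are retained from /z/.
Among the inventory, only /d/ has exactly this specification, giving the surface form [xitdado].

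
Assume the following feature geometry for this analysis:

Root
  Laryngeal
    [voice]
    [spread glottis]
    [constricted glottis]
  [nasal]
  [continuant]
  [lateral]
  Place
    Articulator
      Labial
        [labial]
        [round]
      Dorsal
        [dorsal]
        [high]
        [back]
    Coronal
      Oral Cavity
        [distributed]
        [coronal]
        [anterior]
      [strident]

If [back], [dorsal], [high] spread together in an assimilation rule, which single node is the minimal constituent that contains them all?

Dorsal

[back] is immediately dominated by Dorsal.
[dorsal] is immediately dominated by Dorsal.
[high] is immediately dominated by Dorsal.
Dorsal is the lowest common ancestor — every listed feature sits under it, and no single subconstituent of Dorsal covers them all.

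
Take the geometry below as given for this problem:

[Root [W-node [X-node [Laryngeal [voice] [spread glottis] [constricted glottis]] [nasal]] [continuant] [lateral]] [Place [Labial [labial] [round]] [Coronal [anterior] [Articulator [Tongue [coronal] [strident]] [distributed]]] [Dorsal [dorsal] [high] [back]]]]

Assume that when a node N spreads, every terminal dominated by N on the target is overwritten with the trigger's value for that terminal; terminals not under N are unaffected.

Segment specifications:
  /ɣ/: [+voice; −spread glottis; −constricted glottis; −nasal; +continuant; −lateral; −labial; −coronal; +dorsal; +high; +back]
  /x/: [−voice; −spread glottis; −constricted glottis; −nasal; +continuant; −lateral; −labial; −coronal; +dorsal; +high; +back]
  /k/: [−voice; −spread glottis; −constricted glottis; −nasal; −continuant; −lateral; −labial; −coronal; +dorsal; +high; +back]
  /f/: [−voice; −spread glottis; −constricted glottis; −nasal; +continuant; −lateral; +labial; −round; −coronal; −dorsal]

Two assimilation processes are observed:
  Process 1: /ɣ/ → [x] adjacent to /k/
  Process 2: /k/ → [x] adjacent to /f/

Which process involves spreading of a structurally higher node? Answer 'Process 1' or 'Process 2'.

Process 1: the feature that changes is [voice]; the minimal node is [voice] (depth 4).
In Process 2, [continuant] changes, so the minimal spreading node is [continuant] at depth 2.
Depth 2 < depth 4; Process 2 involves the structurally higher constituent [continuant].

Process 2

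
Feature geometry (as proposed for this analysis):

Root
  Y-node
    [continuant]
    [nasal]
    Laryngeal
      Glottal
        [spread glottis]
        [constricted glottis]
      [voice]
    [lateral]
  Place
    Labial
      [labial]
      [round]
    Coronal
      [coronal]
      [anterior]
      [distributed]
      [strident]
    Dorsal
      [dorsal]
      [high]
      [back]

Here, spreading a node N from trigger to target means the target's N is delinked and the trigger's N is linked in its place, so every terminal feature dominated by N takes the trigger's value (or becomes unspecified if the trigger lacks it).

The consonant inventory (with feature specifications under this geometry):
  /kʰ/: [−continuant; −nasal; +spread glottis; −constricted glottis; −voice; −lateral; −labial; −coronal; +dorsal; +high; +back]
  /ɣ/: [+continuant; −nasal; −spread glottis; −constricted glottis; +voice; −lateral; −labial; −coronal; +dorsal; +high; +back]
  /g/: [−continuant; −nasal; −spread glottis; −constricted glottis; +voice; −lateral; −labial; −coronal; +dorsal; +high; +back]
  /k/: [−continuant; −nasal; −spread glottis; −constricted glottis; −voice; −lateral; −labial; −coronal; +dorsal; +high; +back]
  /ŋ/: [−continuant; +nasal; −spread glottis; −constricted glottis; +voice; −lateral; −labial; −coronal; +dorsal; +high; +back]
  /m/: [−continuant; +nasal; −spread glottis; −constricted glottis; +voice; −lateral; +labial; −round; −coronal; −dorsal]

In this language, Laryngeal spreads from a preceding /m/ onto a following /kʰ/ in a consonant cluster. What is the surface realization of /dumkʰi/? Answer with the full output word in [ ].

The Laryngeal node dominates the terminals [spread glottis], [constricted glottis], [voice].
After delinking /kʰ/'s Laryngeal and linking /m/'s, the affected terminals become [−spread glottis], [−constricted glottis], [+voice]; [continuant], [nasal], [lateral], … (outside Laryngeal) are retained from /kʰ/.
This feature bundle is that of [g], so /dumkʰi/ surfaces as [dumgi].

[dumgi]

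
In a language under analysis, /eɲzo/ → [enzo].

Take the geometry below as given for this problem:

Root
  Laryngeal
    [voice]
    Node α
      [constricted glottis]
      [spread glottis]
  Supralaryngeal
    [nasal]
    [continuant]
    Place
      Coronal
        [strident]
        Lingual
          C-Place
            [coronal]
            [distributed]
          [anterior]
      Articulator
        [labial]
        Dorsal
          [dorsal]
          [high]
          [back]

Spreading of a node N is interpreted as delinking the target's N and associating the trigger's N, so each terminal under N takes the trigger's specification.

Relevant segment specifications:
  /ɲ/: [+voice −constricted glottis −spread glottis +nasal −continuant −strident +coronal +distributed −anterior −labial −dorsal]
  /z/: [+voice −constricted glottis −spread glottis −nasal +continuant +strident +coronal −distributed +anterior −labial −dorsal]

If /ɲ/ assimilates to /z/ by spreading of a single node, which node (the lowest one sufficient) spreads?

Feature comparison: [anterior], [distributed] differ between /ɲ/ and [n]; the remaining terminals match.
The smallest constituent containing every changed terminal is Lingual — each of its daughters lacks at least one of the affected features.
Spreading Lingual from /z/ overwrites each of those terminals with /z/'s values, yielding exactly [n].
Since [strident] is preserved even though /z/ disagrees there, no node above Lingual spread.

Lingual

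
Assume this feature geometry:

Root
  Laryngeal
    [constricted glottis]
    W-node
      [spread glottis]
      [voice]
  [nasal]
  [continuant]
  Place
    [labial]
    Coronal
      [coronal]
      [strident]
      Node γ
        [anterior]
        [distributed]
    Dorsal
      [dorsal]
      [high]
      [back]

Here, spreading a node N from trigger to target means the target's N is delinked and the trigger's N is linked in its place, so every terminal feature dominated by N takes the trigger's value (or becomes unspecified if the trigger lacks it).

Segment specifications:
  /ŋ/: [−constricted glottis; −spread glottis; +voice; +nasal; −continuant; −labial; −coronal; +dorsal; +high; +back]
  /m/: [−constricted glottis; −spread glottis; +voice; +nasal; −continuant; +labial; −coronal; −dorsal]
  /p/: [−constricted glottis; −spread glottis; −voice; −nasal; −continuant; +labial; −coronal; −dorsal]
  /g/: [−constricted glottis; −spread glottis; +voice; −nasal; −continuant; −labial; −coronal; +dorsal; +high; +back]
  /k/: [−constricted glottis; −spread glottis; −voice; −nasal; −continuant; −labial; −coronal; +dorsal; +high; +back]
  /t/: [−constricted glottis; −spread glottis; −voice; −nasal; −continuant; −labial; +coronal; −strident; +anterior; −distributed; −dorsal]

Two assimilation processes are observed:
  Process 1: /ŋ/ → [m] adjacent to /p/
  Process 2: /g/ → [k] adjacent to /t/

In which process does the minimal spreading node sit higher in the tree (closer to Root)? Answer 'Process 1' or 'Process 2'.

Process 1

In Process 1, [labial], [dorsal], [high], [back] change, so the minimal spreading node is Place at depth 1.
Process 2 alters [voice]; the lowest dominating node is [voice] (depth 3 from Root).
Place (depth 1) sits above [voice] (depth 3), making Process 1 the one with the higher spreading node.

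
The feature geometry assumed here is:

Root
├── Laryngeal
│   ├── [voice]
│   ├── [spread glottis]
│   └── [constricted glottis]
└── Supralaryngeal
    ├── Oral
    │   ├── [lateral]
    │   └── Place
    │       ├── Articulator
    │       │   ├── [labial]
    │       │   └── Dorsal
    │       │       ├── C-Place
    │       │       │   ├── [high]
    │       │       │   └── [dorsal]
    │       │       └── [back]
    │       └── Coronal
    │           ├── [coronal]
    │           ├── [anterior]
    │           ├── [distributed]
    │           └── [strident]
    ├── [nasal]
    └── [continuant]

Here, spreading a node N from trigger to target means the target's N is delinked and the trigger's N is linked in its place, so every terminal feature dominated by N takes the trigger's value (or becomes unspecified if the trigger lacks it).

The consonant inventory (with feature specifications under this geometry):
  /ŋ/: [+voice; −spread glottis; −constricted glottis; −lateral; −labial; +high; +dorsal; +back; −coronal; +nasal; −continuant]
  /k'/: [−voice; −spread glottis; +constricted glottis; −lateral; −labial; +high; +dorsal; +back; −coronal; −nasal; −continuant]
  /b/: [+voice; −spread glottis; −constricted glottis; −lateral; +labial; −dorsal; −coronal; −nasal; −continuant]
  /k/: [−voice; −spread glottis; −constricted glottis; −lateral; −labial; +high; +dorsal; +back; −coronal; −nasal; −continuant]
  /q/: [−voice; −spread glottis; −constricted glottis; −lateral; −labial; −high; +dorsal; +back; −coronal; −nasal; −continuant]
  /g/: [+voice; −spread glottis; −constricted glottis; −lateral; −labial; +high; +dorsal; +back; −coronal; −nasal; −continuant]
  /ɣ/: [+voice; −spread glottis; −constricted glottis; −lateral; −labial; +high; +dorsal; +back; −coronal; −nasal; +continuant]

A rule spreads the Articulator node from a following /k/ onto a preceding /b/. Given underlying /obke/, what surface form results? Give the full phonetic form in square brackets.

[ogke]

The Articulator node dominates the terminals [labial], [high], [dorsal], [back].
Spreading Articulator from /k/ onto /b/ replaces those values with /k/'s: [−labial], [+high], [+dorsal], [+back]. Features outside Articulator ([voice], [spread glottis], [constricted glottis], …) stay as in /b/.
Among the inventory, only /g/ has exactly this specification, giving the surface form [ogke].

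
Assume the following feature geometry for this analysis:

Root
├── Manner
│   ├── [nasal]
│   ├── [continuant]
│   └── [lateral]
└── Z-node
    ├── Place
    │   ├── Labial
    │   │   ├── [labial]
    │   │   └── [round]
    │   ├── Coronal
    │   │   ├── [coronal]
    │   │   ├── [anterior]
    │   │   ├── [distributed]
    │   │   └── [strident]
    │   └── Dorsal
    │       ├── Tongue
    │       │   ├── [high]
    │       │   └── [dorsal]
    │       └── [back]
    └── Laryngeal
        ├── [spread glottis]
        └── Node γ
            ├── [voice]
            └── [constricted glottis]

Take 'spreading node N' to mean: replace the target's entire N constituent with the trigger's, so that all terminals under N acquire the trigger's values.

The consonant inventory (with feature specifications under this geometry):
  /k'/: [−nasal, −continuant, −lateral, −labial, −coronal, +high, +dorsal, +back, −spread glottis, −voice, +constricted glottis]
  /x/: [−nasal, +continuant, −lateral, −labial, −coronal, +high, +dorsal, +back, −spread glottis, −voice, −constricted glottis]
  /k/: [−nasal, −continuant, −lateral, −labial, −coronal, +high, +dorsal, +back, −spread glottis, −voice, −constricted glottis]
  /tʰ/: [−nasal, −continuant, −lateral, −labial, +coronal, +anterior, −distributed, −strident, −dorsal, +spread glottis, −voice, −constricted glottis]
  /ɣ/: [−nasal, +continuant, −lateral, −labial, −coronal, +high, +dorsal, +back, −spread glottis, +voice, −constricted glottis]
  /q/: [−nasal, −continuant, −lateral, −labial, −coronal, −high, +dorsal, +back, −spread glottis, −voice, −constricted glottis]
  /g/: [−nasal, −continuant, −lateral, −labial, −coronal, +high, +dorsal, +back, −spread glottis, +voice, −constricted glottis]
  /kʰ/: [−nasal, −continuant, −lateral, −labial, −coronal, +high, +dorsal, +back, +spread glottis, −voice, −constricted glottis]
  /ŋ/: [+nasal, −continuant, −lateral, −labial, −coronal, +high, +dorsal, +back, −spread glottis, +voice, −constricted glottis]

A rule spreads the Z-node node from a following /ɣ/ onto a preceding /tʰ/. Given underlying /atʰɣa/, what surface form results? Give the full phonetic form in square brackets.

[agɣa]

Z-node immediately or transitively dominates [labial], [round], [coronal], [anterior], [distributed], [strident], [high], [dorsal], [back], [spread glottis], [voice], [constricted glottis].
After delinking /tʰ/'s Z-node and linking /ɣ/'s, the affected terminals become [−labial], [−coronal], [+high], [+dorsal], [+back], [−spread glottis], [+voice], [−constricted glottis]; [nasal], [continuant], [lateral] (outside Z-node) are retained from /tʰ/.
The resulting bundle matches /g/ in the inventory; substituting it for /tʰ/ gives [agɣa].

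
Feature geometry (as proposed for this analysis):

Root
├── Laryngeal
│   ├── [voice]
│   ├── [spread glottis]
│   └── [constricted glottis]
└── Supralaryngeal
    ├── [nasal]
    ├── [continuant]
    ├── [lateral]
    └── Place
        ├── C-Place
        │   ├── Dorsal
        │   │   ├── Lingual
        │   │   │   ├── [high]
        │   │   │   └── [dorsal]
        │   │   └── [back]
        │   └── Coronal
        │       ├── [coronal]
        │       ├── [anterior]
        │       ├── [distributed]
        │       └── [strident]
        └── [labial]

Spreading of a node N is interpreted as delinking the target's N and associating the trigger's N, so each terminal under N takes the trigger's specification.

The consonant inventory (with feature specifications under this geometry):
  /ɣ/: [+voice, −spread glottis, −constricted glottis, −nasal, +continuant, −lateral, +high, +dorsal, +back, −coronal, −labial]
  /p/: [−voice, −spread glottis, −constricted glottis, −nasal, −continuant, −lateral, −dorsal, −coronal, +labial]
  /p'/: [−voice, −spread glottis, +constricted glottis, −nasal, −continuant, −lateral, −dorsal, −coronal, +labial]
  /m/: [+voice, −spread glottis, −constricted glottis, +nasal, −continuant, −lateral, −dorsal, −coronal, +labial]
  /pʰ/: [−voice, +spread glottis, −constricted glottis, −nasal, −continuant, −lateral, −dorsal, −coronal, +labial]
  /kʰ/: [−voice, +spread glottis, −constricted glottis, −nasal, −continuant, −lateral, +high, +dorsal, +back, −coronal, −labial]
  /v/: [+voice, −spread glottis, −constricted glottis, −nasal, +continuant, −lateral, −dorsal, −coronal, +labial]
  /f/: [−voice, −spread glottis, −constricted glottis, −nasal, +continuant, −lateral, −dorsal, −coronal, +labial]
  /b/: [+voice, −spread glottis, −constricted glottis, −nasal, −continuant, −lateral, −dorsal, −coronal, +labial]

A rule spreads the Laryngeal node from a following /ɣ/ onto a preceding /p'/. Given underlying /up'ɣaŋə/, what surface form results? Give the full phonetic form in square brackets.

Terminals under Laryngeal in this geometry: [voice], [spread glottis], [constricted glottis].
The target acquires /ɣ/'s values for everything under Laryngeal — [+voice], [−spread glottis], [−constricted glottis] — while keeping its own [nasal], [continuant], [lateral], ….
Among the inventory, only /b/ has exactly this specification, giving the surface form [ubɣaŋə].

[ubɣaŋə]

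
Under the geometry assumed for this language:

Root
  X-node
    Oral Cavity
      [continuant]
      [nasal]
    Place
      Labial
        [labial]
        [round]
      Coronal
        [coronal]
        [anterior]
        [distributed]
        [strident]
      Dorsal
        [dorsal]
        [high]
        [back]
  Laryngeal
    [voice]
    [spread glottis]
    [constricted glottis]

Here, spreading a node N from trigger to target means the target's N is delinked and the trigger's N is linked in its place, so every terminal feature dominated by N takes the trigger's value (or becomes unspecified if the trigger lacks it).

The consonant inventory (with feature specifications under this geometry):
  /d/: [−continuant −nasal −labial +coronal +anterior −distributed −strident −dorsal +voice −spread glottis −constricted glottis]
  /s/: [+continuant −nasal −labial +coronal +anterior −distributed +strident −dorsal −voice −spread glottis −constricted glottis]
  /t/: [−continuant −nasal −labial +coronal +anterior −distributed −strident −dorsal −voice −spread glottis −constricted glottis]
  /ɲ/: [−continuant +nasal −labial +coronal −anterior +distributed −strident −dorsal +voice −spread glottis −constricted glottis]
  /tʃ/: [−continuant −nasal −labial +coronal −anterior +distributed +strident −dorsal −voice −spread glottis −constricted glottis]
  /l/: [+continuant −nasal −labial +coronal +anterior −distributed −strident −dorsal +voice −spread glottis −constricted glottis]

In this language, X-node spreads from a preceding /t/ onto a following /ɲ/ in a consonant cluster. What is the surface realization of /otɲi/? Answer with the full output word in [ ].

[otdi]

Terminals under X-node in this geometry: [continuant], [nasal], [labial], [round], [coronal], [anterior], [distributed], [strident], [dorsal], [high], [back].
Spreading X-node from /t/ onto /ɲ/ replaces those values with /t/'s: [−continuant], [−nasal], [−labial], [+coronal], [+anterior], [−distributed], [−strident], [−dorsal]. Features outside X-node ([voice], [spread glottis], [constricted glottis]) stay as in /ɲ/.
This feature bundle is that of [d], so /otɲi/ surfaces as [otdi].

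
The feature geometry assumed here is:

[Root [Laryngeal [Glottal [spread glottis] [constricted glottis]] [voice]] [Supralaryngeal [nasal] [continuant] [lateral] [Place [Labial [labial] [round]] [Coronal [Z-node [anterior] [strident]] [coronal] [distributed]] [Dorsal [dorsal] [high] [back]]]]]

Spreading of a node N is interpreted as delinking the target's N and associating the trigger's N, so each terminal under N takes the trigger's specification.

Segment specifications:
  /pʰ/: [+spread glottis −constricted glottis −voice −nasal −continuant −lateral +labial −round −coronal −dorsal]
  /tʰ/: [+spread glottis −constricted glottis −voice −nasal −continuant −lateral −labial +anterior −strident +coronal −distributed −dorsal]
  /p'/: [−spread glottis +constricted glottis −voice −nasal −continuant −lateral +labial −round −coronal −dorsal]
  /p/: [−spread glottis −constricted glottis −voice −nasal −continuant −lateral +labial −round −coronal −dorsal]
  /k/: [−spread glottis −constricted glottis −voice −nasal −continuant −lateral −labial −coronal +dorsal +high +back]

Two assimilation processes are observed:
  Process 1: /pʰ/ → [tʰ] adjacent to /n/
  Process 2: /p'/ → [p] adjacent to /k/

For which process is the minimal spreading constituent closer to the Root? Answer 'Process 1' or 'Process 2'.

Process 1

Process 1 alters [labial], [round], [coronal], [anterior], [distributed], [strident]; the lowest common ancestor is Place (depth 2 from Root).
In Process 2, [constricted glottis] changes, so the minimal spreading node is [constricted glottis] at depth 3.
Place (depth 2) sits above [constricted glottis] (depth 3), making Process 1 the one with the higher spreading node.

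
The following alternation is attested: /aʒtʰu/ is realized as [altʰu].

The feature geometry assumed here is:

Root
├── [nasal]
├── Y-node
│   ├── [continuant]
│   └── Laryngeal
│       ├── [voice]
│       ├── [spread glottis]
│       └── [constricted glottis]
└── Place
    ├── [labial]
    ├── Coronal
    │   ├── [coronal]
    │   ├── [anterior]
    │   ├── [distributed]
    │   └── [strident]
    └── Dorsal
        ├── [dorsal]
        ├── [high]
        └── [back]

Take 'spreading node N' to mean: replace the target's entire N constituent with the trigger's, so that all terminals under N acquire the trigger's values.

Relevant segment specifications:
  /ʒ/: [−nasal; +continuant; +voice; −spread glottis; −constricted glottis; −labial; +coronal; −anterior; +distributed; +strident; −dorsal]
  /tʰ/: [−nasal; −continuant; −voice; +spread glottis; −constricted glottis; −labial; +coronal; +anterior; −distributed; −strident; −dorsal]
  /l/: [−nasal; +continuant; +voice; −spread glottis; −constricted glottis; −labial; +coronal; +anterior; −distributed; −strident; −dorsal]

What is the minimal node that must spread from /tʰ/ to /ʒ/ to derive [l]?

Coronal

Comparing /ʒ/ with its surface form [l], the features that change are [anterior], [distributed], [strident].
In this geometry the lowest node dominating all of them is Coronal: every daughter of Coronal dominates only a proper subset, so no lower node suffices.
Spreading Coronal from /tʰ/ overwrites each of those terminals with /tʰ/'s values, yielding exactly [l].
Features on which the two segments disagree outside Coronal, such as [spread glottis], [continuant], are unchanged — nothing dominating them spread, and Coronal is the minimal sufficient constituent.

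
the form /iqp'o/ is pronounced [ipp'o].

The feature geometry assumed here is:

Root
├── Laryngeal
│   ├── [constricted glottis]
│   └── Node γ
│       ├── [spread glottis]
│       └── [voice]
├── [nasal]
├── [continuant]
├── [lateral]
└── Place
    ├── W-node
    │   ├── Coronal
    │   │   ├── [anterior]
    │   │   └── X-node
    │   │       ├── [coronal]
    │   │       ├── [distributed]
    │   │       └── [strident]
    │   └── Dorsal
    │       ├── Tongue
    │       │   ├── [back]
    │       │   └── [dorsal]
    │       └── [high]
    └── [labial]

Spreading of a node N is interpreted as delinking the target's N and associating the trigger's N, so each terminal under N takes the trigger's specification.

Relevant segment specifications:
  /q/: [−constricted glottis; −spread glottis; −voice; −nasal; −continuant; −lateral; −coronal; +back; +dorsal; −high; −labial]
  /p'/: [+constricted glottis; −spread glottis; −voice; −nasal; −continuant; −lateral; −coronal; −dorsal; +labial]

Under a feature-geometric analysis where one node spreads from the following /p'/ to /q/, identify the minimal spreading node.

Feature comparison: [labial], [dorsal], [high], [back] differ between /q/ and [p]; the remaining terminals match.
Tracing each changed feature up the tree, the paths first meet at Place; any lower node misses at least one of them.
Delinking /q/'s Place and associating /p'/'s Place gives precisely the feature bundle of [p].
Since [constricted glottis] is preserved even though /p'/ disagrees there, no node above Place spread.

Place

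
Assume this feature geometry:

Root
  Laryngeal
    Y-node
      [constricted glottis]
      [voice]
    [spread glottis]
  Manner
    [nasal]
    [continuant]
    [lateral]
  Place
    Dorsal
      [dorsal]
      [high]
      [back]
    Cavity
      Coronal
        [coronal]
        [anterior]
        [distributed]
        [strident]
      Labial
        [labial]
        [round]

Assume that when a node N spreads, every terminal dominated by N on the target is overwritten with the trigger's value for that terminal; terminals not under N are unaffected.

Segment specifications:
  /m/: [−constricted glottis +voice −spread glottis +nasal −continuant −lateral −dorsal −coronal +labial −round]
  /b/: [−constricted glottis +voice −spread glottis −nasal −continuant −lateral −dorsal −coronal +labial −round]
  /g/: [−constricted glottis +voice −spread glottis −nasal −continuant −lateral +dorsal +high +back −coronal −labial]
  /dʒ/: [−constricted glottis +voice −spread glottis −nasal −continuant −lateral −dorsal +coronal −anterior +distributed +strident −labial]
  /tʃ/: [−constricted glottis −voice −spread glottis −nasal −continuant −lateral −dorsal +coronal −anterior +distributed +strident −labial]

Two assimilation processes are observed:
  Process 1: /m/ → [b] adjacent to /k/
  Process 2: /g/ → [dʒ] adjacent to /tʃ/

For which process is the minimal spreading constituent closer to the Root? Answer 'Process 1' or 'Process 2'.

In Process 1, [nasal] changes, so the minimal spreading node is [nasal] at depth 2.
Process 2 alters [coronal], [anterior], [distributed], [strident], [dorsal], [high], [back]; the lowest common ancestor is Place (depth 1 from Root).
Place is closer to Root than [nasal], so Process 2 spreads the higher node.

Process 2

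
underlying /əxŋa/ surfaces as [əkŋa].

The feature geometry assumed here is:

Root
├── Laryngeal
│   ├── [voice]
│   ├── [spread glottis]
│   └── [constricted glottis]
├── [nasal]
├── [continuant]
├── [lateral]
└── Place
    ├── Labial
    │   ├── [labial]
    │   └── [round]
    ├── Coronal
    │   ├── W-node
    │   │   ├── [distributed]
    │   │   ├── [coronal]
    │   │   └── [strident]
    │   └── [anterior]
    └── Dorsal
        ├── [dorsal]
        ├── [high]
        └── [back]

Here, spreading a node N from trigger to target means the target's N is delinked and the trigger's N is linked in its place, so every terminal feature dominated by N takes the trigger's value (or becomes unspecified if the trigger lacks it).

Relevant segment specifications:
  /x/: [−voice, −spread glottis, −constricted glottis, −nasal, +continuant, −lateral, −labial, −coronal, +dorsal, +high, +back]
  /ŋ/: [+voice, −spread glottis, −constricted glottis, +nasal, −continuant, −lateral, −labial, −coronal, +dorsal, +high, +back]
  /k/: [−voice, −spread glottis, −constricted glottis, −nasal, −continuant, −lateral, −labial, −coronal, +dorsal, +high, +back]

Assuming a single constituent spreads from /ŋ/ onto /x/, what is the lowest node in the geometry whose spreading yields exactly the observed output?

Comparing /x/ with its surface form [k], the only feature that changes is [continuant].
Only a single terminal changes, and /ŋ/ supplies the new value, so [continuant] itself is the minimal spreading constituent.
Since [nasal], [voice] are preserved even though /ŋ/ disagrees there, no node above [continuant] spread.

[continuant]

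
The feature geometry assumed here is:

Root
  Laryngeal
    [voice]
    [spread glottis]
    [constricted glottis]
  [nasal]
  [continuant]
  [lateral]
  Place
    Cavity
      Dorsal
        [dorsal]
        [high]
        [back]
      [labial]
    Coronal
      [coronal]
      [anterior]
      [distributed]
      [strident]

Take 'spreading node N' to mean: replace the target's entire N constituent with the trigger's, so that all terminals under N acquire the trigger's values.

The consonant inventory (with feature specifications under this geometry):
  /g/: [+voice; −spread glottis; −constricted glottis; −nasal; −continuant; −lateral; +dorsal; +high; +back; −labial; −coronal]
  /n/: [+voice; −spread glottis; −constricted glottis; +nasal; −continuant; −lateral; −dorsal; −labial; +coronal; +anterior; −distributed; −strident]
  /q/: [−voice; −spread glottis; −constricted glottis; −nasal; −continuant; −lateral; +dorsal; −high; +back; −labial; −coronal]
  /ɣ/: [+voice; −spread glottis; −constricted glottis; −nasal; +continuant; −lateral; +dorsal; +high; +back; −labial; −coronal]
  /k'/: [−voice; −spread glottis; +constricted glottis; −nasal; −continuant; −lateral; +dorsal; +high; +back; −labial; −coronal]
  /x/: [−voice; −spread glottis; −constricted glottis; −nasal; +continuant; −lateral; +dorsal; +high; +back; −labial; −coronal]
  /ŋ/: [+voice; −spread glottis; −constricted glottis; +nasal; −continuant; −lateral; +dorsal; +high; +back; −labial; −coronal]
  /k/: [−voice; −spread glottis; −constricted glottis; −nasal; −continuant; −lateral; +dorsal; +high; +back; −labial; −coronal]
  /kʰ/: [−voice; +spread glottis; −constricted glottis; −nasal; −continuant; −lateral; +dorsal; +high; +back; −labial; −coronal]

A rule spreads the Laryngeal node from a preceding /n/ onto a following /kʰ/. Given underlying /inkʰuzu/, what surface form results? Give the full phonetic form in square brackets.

The Laryngeal node dominates the terminals [voice], [spread glottis], [constricted glottis].
Spreading Laryngeal from /n/ onto /kʰ/ replaces those values with /n/'s: [+voice], [−spread glottis], [−constricted glottis]. Features outside Laryngeal ([nasal], [continuant], [lateral], …) stay as in /kʰ/.
The resulting bundle matches /g/ in the inventory; substituting it for /kʰ/ gives [inguzu].

[inguzu]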